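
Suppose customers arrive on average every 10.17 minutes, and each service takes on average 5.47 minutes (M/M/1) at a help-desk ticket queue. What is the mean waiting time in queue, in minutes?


λ = 60/10.17 = 5.8997 /hr
μ = 60/5.47 = 10.9689 /hr
ρ = λ/μ = 5.8997/10.9689 = 0.5379
Wq = ρ/(μ−λ) = 0.5379/(10.9689−5.8997) = 0.10610 hr
In minutes: 0.10610·60 = 6.366 min

Final: 6.366 min


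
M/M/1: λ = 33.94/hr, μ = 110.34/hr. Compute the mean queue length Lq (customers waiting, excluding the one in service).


ρ = 33.94/110.34 = 0.3076
Lq = ρ²/(1−ρ) = 0.09461/0.6924 = 0.1366

Final: 0.1366


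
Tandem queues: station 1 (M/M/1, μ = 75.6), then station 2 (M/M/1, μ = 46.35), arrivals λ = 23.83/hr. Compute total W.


Each node sees arrival rate λ = 23.83/hr (tandem ⇒ throughput preserved).
W₁ = 1/(μ₁−λ) = 1/(75.6−23.83) = 0.01932 hr
W₂ = 1/(μ₂−λ) = 1/(46.35−23.83) = 0.04440 hr
W_total = W₁ + W₂ = 0.01932 + 0.04440 = 0.06372 hr

Final: 0.06372 hr


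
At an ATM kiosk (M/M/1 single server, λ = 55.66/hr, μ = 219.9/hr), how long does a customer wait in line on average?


ρ = 55.66/219.9 = 0.2531
Wq = ρ/(μ−λ) = 0.2531/(219.9 − 55.66) = 0.2531/164.24 = 0.001541 hr

Final: 0.001541 hr


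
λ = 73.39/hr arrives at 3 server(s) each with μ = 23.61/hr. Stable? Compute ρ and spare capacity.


Total capacity cμ = 3·23.61 = 70.83/hr
ρ = λ/(cμ) = 73.39/70.83 = 1.0361
Stable ⇔ ρ < 1: NO
Spare capacity = cμ − λ = 70.83 − 73.39 = -2.56/hr

Final: ρ = 1.0361; unstable; margin = -2.56/hr


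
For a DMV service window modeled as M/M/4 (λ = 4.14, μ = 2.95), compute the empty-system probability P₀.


a = λ/μ = 4.14/2.95 = 1.4034; ρ = a/c = 0.3508
Σ_{k=0}^{3} a^k/k! (terms k=0..3) = 1.00000 + 1.40339 + 0.98475 + 0.46066 = 3.84880
Tail: a^4/(4!(1−ρ)) = 3.87894/(24·0.6492) = 0.24897
P₀ = 1/(3.84880 + 0.24897) = 1/4.09778 = 0.244035

Final: 0.244035


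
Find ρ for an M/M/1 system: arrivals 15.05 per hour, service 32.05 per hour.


ρ = λ/μ = 15.05/32.05 = 0.4696

Final: 0.4696


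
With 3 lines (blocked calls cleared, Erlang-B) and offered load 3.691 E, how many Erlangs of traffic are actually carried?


B(3,3.691) = 0.421492 (Erlang-B)
Carried load = a(1 − B) = 3.691·(1 − 0.421492) = 3.691·0.578508 = 2.1353 E

Final: 2.1353 Erlangs


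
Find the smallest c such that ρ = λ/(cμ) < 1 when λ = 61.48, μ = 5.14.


Stability requires cμ > λ ⇔ c > λ/μ.
λ/μ = 61.48/5.14 = 11.9611
Minimum integer c = ⌊11.9611⌋ + 1 = 12
Check: 12·5.14 = 61.68 > 61.48, while 11·5.14 = 56.54 ≤ 61.48

Final: 12 servers


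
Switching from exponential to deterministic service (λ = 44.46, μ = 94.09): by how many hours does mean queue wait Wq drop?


ρ = 44.46/94.09 = 0.4725
Wq(M/M/1) = ρ/(μ−λ) = 0.4725/49.63 = 0.009521 hr
Wq(M/D/1) = ρ/(2(μ−λ)) = 0.004760 hr
Savings = 0.009521 − 0.004760 = 0.004760 hr

Final: 0.004760 hr


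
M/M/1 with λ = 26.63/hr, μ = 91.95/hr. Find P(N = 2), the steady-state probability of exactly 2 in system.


ρ = 26.63/91.95 = 0.2896
P_n = (1−ρ)·ρ^n = (1 − 0.2896)·0.2896^2 = 0.7104·0.083876 = 0.059585

Final: 0.059585


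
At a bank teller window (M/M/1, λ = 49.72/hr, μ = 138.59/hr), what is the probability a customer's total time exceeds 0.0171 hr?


W ~ Exponential(μ−λ) for M/M/1.
μ − λ = 138.59 − 49.72 = 88.8700
P(W > t) = e^{−(μ−λ)t} = e^{−1.5197} = 0.218783

Final: 0.218783


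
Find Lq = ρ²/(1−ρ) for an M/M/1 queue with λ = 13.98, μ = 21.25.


ρ = 13.98/21.25 = 0.6579
Lq = ρ²/(1−ρ) = 0.4328/0.3421 = 1.2651

Final: 1.2651


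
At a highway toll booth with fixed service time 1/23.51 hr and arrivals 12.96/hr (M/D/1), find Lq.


ρ = 12.96/23.51 = 0.5513
M/D/1: Lq = ρ²/(2(1−ρ)) = 0.3039/(2·0.4487) = 0.33859

Final: 0.33859


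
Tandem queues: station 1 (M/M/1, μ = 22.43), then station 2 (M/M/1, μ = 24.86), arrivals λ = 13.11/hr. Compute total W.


Each node sees arrival rate λ = 13.11/hr (tandem ⇒ throughput preserved).
W₁ = 1/(μ₁−λ) = 1/(22.43−13.11) = 0.10730 hr
W₂ = 1/(μ₂−λ) = 1/(24.86−13.11) = 0.08511 hr
W_total = W₁ + W₂ = 0.10730 + 0.08511 = 0.19240 hr

Final: 0.19240 hr


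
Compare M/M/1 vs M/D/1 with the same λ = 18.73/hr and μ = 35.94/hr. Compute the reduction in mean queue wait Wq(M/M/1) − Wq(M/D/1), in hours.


ρ = 18.73/35.94 = 0.5211
Wq(M/M/1) = ρ/(μ−λ) = 0.5211/17.21 = 0.03028 hr
Wq(M/D/1) = ρ/(2(μ−λ)) = 0.01514 hr
Savings = 0.03028 − 0.01514 = 0.01514 hr

Final: 0.01514 hr


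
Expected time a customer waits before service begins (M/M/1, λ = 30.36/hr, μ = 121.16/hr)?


ρ = 30.36/121.16 = 0.2506
Wq = ρ/(μ−λ) = 0.2506/(121.16 − 30.36) = 0.2506/90.80 = 0.002760 hr

Final: 0.002760 hr


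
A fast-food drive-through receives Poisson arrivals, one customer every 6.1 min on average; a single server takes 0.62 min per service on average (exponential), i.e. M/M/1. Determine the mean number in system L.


λ = 60/6.1 = 9.8361 /hr
μ = 60/0.62 = 96.7742 /hr
ρ = λ/μ = 9.8361/96.7742 = 0.1016
L = ρ/(1−ρ) = 0.1016/0.8984 = 0.1131

Final: 0.1131


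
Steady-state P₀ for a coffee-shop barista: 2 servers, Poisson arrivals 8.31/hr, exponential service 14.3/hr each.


a = λ/μ = 8.31/14.3 = 0.5811; ρ = a/c = 0.2906
Σ_{k=0}^{1} a^k/k! (terms k=0..1) = 1.00000 + 0.58112 = 1.58112
Tail: a^2/(2!(1−ρ)) = 0.33770/(2·0.7094) = 0.23800
P₀ = 1/(1.58112 + 0.23800) = 1/1.81912 = 0.549716

Final: 0.549716


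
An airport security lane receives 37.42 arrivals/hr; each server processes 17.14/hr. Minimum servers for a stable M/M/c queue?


Stability requires cμ > λ ⇔ c > λ/μ.
λ/μ = 37.42/17.14 = 2.1832
Minimum integer c = ⌊2.1832⌋ + 1 = 3
Check: 3·17.14 = 51.42 > 37.42, while 2·17.14 = 34.28 ≤ 37.42

Final: 3 servers


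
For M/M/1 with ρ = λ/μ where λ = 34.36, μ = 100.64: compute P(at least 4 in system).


ρ = 34.36/100.64 = 0.3414
P(N ≥ n) = ρ^n = 0.3414^4 = 0.013587

Final: 0.013587


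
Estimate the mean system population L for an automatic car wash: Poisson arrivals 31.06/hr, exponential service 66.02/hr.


ρ = λ/μ = 31.06/66.02 = 0.4705
L = ρ/(1−ρ) = 0.4705/(1 − 0.4705) = 0.4705/0.5295 = 0.8884

Final: 0.8884


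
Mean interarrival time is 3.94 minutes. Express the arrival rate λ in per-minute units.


λ = 1/(interarrival time) in consistent units.
1 minute = 1 min, so λ = 1/3.94 = 0.2538 per minute

Final: 0.2538 /min


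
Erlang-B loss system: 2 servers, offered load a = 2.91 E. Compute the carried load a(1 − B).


B(2,2.91) = 0.519895 (Erlang-B)
Carried load = a(1 − B) = 2.91·(1 − 0.519895) = 2.91·0.480105 = 1.3971 E

Final: 1.3971 Erlangs


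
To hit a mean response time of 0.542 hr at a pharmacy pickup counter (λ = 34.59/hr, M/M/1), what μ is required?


W = 1/(μ−λ) ⇒ μ − λ = 1/W = 1/0.542 = 1.8450
μ = λ + 1/W = 34.59 + 1.8450 = 36.4350 per hr

Final: 36.4350 /hr


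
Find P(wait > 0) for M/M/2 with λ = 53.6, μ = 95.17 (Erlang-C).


a = λ/μ = 0.5632; ρ = a/2 = 0.2816
P₀ = 0.560548 (from M/M/c formula)
C(c,a) = [a^c/(c!(1−ρ))]·P₀ = [0.31720/(2·0.7184)]·0.560548
= 0.22077·0.560548 = 0.123750

Final: 0.123750


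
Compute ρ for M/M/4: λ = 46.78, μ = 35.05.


ρ = λ/(cμ) = 46.78/(4·35.05) = 46.78/140.20 = 0.3337

Final: 0.3337


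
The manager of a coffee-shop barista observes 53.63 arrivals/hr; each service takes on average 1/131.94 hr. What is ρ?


ρ = λ/μ = 53.63/131.94 = 0.4065

Final: 0.4065


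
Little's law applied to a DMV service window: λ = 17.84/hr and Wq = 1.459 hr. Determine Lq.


Lq = λWq = 17.84·1.459 = 26.0286

Final: 26.0286


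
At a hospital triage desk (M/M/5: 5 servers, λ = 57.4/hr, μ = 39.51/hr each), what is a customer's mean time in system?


a = 1.4528; ρ = 0.2906; P₀ = 0.233602
Lq = P₀·a^c·ρ/(c!(1−ρ)²) = 0.007273
Wq = Lq/λ = 0.007273/57.4 = 0.0001267 hr
W = Wq + 1/μ = 0.0001267 + 0.02531 = 0.02544 hr

Final: 0.02544 hr


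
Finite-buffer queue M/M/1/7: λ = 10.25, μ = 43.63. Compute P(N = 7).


ρ = λ/μ = 10.25/43.63 = 0.2349
P_K = (1−ρ)ρ^K/(1−ρ^(K+1)) = (0.7651·0.00003950)/(1 − 0.000009279)
= 0.00003022/0.999991 = 0.00003022

Final: 0.00003022


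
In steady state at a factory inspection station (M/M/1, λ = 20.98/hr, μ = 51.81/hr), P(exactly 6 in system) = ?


ρ = 20.98/51.81 = 0.4049
P_n = (1−ρ)·ρ^n = (1 − 0.4049)·0.4049^6 = 0.5951·0.004409 = 0.002624

Final: 0.002624


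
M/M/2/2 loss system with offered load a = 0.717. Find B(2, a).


B(c,a) = (a^c/c!) / Σ_{k=0}^{c} a^k/k!
a^2/2! = 0.257044
Σ terms (k=0..2): 1.00000 + 0.71700 + 0.25704 = 1.974044
B = 0.257044/1.974044 = 0.130212

Final: 0.130212


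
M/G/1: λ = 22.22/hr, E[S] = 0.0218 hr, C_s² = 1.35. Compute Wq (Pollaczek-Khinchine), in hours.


ρ = λ·E[S] = 22.22·0.0218 = 0.4844
E[S²] = E[S]²(1+C_s²) = 0.0218²·(1+1.35) = 0.001117
Wq = λ·E[S²]/(2(1−ρ)) = 22.22·0.001117/(2·0.5156) = 0.02406 hr

Final: 0.02406 hr


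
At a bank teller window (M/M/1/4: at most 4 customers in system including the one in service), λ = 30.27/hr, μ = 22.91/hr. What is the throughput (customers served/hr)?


ρ = 1.3213; P_K = (1−ρ)ρ^4/(1−ρ^5) = 0.323482
λ_eff = λ(1 − P_K) = 30.27·(1 − 0.323482) = 30.27·0.676518 = 20.4782 /hr

Final: 20.4782 /hr


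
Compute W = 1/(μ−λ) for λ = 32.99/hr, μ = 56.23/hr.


W = 1/(μ−λ) = 1/(56.23 − 32.99) = 1/23.24 = 0.04303 hr

Final: 0.04303 hr


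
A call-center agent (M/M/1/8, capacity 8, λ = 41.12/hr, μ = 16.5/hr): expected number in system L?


ρ = 41.12/16.5 = 2.4921
L = ρ[1 − (K+1)ρ^K + Kρ^(K+1)] / [(1−ρ)(1−ρ^(K+1))]
Numerator: 2.4921·(1 − 9·1487.829941 + 8·3707.852556) = 40555.163168
Denominator: (-1.4921)·(-3706.852556) = 5531.073329
L = 40555.163168/5531.073329 = 7.3322

Final: 7.3322


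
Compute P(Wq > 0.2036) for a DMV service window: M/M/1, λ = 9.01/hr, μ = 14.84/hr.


ρ = 9.01/14.84 = 0.6071
P(Wq > t) = ρ·e^{−(μ−λ)t} = 0.6071·e^{−1.1870}
= 0.6071·0.305139 = 0.185263

Final: 0.185263


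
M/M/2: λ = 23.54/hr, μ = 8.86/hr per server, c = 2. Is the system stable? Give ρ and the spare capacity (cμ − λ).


Total capacity cμ = 2·8.86 = 17.72/hr
ρ = λ/(cμ) = 23.54/17.72 = 1.3284
Stable ⇔ ρ < 1: NO
Spare capacity = cμ − λ = 17.72 − 23.54 = -5.82/hr

Final: ρ = 1.3284; unstable; margin = -5.82/hr


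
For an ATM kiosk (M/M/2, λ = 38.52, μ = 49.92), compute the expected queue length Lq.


a = λ/μ = 0.7716; ρ = a/2 = 0.3858
P₀ = 0.443192
Lq = P₀·a^c·ρ / (c!·(1−ρ)²) = 0.443192·0.59542·0.3858/(2·0.37722)
= 0.13495

Final: 0.13495


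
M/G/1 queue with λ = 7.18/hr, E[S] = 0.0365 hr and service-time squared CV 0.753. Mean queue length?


ρ = λ·E[S] = 7.18·0.0365 = 0.2621
Lq = ρ²(1+C_s²)/(2(1−ρ)) = 0.06868·(1+0.753)/(2·0.7379)
= 0.06868·1.7530/1.4759 = 0.08158

Final: 0.08158


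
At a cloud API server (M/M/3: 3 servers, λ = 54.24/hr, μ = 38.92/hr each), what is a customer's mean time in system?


a = 1.3936; ρ = 0.4645; P₀ = 0.237687
Lq = P₀·a^c·ρ/(c!(1−ρ)²) = 0.17373
Wq = Lq/λ = 0.17373/54.24 = 0.003203 hr
W = Wq + 1/μ = 0.003203 + 0.02569 = 0.02890 hr

Final: 0.02890 hr


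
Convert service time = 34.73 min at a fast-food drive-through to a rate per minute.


μ = 1/(service time) in consistent units.
1 minute = 1 min, so μ = 1/34.73 = 0.02879 per minute

Final: 0.02879 /min


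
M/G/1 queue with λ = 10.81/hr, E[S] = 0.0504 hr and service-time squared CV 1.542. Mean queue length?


ρ = λ·E[S] = 10.81·0.0504 = 0.5448
Lq = ρ²(1+C_s²)/(2(1−ρ)) = 0.2968·(1+1.542)/(2·0.4552)
= 0.2968·2.5420/0.9104 = 0.82886

Final: 0.82886


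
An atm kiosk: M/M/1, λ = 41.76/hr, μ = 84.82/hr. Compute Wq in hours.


ρ = 41.76/84.82 = 0.4923
Wq = ρ/(μ−λ) = 0.4923/(84.82 − 41.76) = 0.4923/43.06 = 0.01143 hr

Final: 0.01143 hr


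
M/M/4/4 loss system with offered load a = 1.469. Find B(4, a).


B(c,a) = (a^c/c!) / Σ_{k=0}^{c} a^k/k!
a^4/4! = 0.194033
Σ terms (k=0..4): 1.00000 + 1.46900 + 1.07898 + 0.52834 + 0.19403 = 4.270354
B = 0.194033/4.270354 = 0.045437

Final: 0.045437


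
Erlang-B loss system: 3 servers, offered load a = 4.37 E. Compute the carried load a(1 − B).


B(3,4.37) = 0.482490 (Erlang-B)
Carried load = a(1 − B) = 4.37·(1 − 0.482490) = 4.37·0.517510 = 2.2615 E

Final: 2.2615 Erlangs


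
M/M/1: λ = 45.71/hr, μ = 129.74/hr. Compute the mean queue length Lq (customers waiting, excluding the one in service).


ρ = 45.71/129.74 = 0.3523
Lq = ρ²/(1−ρ) = 0.1241/0.6477 = 0.1917

Final: 0.1917


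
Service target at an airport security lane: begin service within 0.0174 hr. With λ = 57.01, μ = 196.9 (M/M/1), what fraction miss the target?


ρ = 57.01/196.9 = 0.2895
P(Wq > t) = ρ·e^{−(μ−λ)t} = 0.2895·e^{−2.4341}
= 0.2895·0.087678 = 0.025386

Final: 0.025386


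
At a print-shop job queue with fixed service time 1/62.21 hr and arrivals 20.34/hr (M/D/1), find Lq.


ρ = 20.34/62.21 = 0.3270
M/D/1: Lq = ρ²/(2(1−ρ)) = 0.1069/(2·0.6730) = 0.07942

Final: 0.07942


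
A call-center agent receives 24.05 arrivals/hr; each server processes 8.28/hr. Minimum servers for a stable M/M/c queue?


Stability requires cμ > λ ⇔ c > λ/μ.
λ/μ = 24.05/8.28 = 2.9046
Minimum integer c = ⌊2.9046⌋ + 1 = 3
Check: 3·8.28 = 24.84 > 24.05, while 2·8.28 = 16.56 ≤ 24.05

Final: 3 servers


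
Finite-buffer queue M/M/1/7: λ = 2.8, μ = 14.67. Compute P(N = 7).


ρ = λ/μ = 2.8/14.67 = 0.1909
P_K = (1−ρ)ρ^K/(1−ρ^(K+1)) = (0.8091·0.000009228)/(1 − 0.000001761)
= 0.000007466/0.999998 = 0.000007466

Final: 0.000007466


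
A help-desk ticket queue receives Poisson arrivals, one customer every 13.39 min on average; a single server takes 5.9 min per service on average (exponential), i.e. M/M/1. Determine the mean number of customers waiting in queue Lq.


λ = 60/13.39 = 4.4810 /hr
μ = 60/5.9 = 10.1695 /hr
ρ = λ/μ = 4.4810/10.1695 = 0.4406
Lq = ρ²/(1−ρ) = 0.1942/0.5594 = 0.3471

Final: 0.3471


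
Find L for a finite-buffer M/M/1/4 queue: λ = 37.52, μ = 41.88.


ρ = 37.52/41.88 = 0.8959
L = ρ[1 − (K+1)ρ^K + Kρ^(K+1)] / [(1−ρ)(1−ρ^(K+1))]
Numerator: 0.8959·(1 − 5·0.644206 + 4·0.577139) = 0.078417
Denominator: (0.1041)·(0.422861) = 0.044023
L = 0.078417/0.044023 = 1.7813

Final: 1.7813


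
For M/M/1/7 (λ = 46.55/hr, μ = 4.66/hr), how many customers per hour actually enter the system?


ρ = 9.9893; P_K = (1−ρ)ρ^7/(1−ρ^8) = 0.899893
λ_eff = λ(1 − P_K) = 46.55·(1 − 0.899893) = 46.55·0.100107 = 4.6600 /hr

Final: 4.6600 /hr


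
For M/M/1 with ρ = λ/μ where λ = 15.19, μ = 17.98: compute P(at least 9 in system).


ρ = 15.19/17.98 = 0.8448
P(N ≥ n) = ρ^n = 0.8448^9 = 0.219236

Final: 0.219236


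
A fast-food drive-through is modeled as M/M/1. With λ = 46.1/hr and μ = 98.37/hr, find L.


ρ = λ/μ = 46.1/98.37 = 0.4686
L = ρ/(1−ρ) = 0.4686/(1 − 0.4686) = 0.4686/0.5314 = 0.8820

Final: 0.8820


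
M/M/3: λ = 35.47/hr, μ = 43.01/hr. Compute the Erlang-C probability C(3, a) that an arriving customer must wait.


a = λ/μ = 0.8247; ρ = a/3 = 0.2749
P₀ = 0.435982 (from M/M/c formula)
C(c,a) = [a^c/(c!(1−ρ))]·P₀ = [0.56089/(6·0.7251)]·0.435982
= 0.12892·0.435982 = 0.056207

Final: 0.056207


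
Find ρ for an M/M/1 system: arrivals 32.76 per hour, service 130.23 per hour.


ρ = λ/μ = 32.76/130.23 = 0.2516

Final: 0.2516


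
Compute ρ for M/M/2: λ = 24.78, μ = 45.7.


ρ = λ/(cμ) = 24.78/(2·45.7) = 24.78/91.40 = 0.2711

Final: 0.2711


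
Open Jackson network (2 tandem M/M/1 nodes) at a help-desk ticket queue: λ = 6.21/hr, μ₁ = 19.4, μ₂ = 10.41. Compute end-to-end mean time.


Each node sees arrival rate λ = 6.21/hr (tandem ⇒ throughput preserved).
W₁ = 1/(μ₁−λ) = 1/(19.4−6.21) = 0.07582 hr
W₂ = 1/(μ₂−λ) = 1/(10.41−6.21) = 0.23810 hr
W_total = W₁ + W₂ = 0.07582 + 0.23810 = 0.31391 hr

Final: 0.31391 hr


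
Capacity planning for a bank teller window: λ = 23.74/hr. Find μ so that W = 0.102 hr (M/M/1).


W = 1/(μ−λ) ⇒ μ − λ = 1/W = 1/0.102 = 9.8039
μ = λ + 1/W = 23.74 + 9.8039 = 33.5439 per hr

Final: 33.5439 /hr


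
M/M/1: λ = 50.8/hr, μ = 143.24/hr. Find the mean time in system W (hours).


W = 1/(μ−λ) = 1/(143.24 − 50.8) = 1/92.44 = 0.01082 hr

Final: 0.01082 hr


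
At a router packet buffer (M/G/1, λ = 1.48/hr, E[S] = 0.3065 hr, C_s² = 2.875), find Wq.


ρ = λ·E[S] = 1.48·0.3065 = 0.4536
E[S²] = E[S]²(1+C_s²) = 0.3065²·(1+2.875) = 0.364026
Wq = λ·E[S²]/(2(1−ρ)) = 1.48·0.364026/(2·0.5464) = 0.49303 hr

Final: 0.49303 hr


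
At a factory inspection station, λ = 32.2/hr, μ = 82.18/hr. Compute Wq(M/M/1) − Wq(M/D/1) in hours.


ρ = 32.2/82.18 = 0.3918
Wq(M/M/1) = ρ/(μ−λ) = 0.3918/49.98 = 0.007840 hr
Wq(M/D/1) = ρ/(2(μ−λ)) = 0.003920 hr
Savings = 0.007840 − 0.003920 = 0.003920 hr

Final: 0.003920 hr


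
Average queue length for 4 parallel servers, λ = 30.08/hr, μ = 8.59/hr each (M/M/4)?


a = λ/μ = 3.5017; ρ = a/4 = 0.8754
P₀ = 0.014687
Lq = P₀·a^c·ρ / (c!·(1−ρ)²) = 0.014687·150.36220·0.8754/(24·0.01552)
= 5.19176

Final: 5.19176


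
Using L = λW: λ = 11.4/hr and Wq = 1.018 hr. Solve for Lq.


Lq = λWq = 11.4·1.018 = 11.6052

Final: 11.6052


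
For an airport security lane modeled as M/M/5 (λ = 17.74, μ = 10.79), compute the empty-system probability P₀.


a = λ/μ = 17.74/10.79 = 1.6441; ρ = a/c = 0.3288
Σ_{k=0}^{4} a^k/k! (terms k=0..4) = 1.00000 + 1.64411 + 1.35156 + 0.74070 + 0.30445 = 5.04083
Tail: a^5/(5!(1−ρ)) = 12.01326/(120·0.6712) = 0.14916
P₀ = 1/(5.04083 + 0.14916) = 1/5.18998 = 0.192679

Final: 0.192679


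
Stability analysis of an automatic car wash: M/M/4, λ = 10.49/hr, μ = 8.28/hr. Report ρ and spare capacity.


Total capacity cμ = 4·8.28 = 33.12/hr
ρ = λ/(cμ) = 10.49/33.12 = 0.3167
Stable ⇔ ρ < 1: YES
Spare capacity = cμ − λ = 33.12 − 10.49 = 22.63/hr

Final: ρ = 0.3167; stable; margin = 22.63/hr


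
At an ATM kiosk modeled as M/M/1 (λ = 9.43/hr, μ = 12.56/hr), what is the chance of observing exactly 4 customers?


ρ = 9.43/12.56 = 0.7508
P_n = (1−ρ)·ρ^n = (1 − 0.7508)·0.7508^4 = 0.2492·0.317752 = 0.079185

Final: 0.079185


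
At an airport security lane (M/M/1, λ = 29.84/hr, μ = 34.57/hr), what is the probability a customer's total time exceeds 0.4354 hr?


W ~ Exponential(μ−λ) for M/M/1.
μ − λ = 34.57 − 29.84 = 4.7300
P(W > t) = e^{−(μ−λ)t} = e^{−2.0594} = 0.127525

Final: 0.127525


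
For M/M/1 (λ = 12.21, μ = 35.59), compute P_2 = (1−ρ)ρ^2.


ρ = 12.21/35.59 = 0.3431
P_n = (1−ρ)·ρ^n = (1 − 0.3431)·0.3431^2 = 0.6569·0.117700 = 0.077320

Final: 0.077320


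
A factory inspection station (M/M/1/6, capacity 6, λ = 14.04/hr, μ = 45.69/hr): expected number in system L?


ρ = 14.04/45.69 = 0.3073
L = ρ[1 − (K+1)ρ^K + Kρ^(K+1)] / [(1−ρ)(1−ρ^(K+1))]
Numerator: 0.3073·(1 − 7·0.0008419 + 6·0.0002587) = 0.305954
Denominator: (0.6927)·(0.999741) = 0.692533
L = 0.305954/0.692533 = 0.4418

Final: 0.4418


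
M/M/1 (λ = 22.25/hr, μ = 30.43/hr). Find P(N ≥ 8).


ρ = 22.25/30.43 = 0.7312
P(N ≥ n) = ρ^n = 0.7312^8 = 0.081700

Final: 0.081700


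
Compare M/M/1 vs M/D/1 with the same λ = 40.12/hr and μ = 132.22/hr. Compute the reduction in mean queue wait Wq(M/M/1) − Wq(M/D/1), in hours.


ρ = 40.12/132.22 = 0.3034
Wq(M/M/1) = ρ/(μ−λ) = 0.3034/92.10 = 0.003295 hr
Wq(M/D/1) = ρ/(2(μ−λ)) = 0.001647 hr
Savings = 0.003295 − 0.001647 = 0.001647 hr

Final: 0.001647 hr


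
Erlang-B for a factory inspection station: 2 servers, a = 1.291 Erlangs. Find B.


B(c,a) = (a^c/c!) / Σ_{k=0}^{c} a^k/k!
a^2/2! = 0.833340
Σ terms (k=0..2): 1.00000 + 1.29100 + 0.83334 = 3.124340
B = 0.833340/3.124340 = 0.266725

Final: 0.266725


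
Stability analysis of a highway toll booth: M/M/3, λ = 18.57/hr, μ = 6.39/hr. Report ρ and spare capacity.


Total capacity cμ = 3·6.39 = 19.17/hr
ρ = λ/(cμ) = 18.57/19.17 = 0.9687
Stable ⇔ ρ < 1: YES
Spare capacity = cμ − λ = 19.17 − 18.57 = 0.60/hr

Final: ρ = 0.9687; stable; margin = 0.60/hr


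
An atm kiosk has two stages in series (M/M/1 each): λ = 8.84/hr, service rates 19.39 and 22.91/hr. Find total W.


Each node sees arrival rate λ = 8.84/hr (tandem ⇒ throughput preserved).
W₁ = 1/(μ₁−λ) = 1/(19.39−8.84) = 0.09479 hr
W₂ = 1/(μ₂−λ) = 1/(22.91−8.84) = 0.07107 hr
W_total = W₁ + W₂ = 0.09479 + 0.07107 = 0.16586 hr

Final: 0.16586 hr


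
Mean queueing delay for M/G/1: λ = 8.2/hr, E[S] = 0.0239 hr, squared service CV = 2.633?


ρ = λ·E[S] = 8.2·0.0239 = 0.1960
E[S²] = E[S]²(1+C_s²) = 0.0239²·(1+2.633) = 0.002075
Wq = λ·E[S²]/(2(1−ρ)) = 8.2·0.002075/(2·0.8040) = 0.01058 hr

Final: 0.01058 hr


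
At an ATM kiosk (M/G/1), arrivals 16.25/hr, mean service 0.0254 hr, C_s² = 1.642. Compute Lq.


ρ = λ·E[S] = 16.25·0.0254 = 0.4128
Lq = ρ²(1+C_s²)/(2(1−ρ)) = 0.1704·(1+1.642)/(2·0.5873)
= 0.1704·2.6420/1.1745 = 0.38323

Final: 0.38323


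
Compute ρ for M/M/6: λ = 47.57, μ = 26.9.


ρ = λ/(cμ) = 47.57/(6·26.9) = 47.57/161.40 = 0.2947

Final: 0.2947


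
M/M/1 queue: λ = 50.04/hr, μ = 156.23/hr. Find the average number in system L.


ρ = λ/μ = 50.04/156.23 = 0.3203
L = ρ/(1−ρ) = 0.3203/(1 − 0.3203) = 0.3203/0.6797 = 0.4712

Final: 0.4712


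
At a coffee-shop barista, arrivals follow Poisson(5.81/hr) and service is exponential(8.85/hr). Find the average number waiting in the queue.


ρ = 5.81/8.85 = 0.6565
Lq = ρ²/(1−ρ) = 0.4310/0.3435 = 1.2547

Final: 1.2547


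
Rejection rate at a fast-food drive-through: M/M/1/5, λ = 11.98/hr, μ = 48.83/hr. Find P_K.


ρ = λ/μ = 11.98/48.83 = 0.2453
P_K = (1−ρ)ρ^K/(1−ρ^(K+1)) = (0.7547·0.0008889)/(1 − 0.0002181)
= 0.0006708/0.999782 = 0.0006710

Final: 0.0006710


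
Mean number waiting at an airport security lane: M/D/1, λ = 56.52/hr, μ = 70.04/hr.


ρ = 56.52/70.04 = 0.8070
M/D/1: Lq = ρ²/(2(1−ρ)) = 0.6512/(2·0.1930) = 1.68675

Final: 1.68675


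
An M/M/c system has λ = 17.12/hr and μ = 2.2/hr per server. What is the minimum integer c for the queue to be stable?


Stability requires cμ > λ ⇔ c > λ/μ.
λ/μ = 17.12/2.2 = 7.7818
Minimum integer c = ⌊7.7818⌋ + 1 = 8
Check: 8·2.2 = 17.60 > 17.12, while 7·2.2 = 15.40 ≤ 17.12

Final: 8 servers


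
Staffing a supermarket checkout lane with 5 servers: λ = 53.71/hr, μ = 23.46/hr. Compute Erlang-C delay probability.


a = λ/μ = 2.2894; ρ = a/5 = 0.4579
P₀ = 0.099783 (from M/M/c formula)
C(c,a) = [a^c/(c!(1−ρ))]·P₀ = [62.89784/(120·0.5421)]·0.099783
= 0.96686·0.099783 = 0.096476

Final: 0.096476


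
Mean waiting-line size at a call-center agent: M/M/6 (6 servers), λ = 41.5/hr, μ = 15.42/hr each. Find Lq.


a = λ/μ = 2.6913; ρ = a/6 = 0.4486
P₀ = 0.067198
Lq = P₀·a^c·ρ / (c!·(1−ρ)²) = 0.067198·379.99890·0.4486/(720·0.30410)
= 0.05231

Final: 0.05231


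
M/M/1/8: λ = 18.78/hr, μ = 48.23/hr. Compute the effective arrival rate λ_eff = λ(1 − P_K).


ρ = 0.3894; P_K = (1−ρ)ρ^8/(1−ρ^9) = 0.0003228
λ_eff = λ(1 − P_K) = 18.78·(1 − 0.0003228) = 18.78·0.999677 = 18.7739 /hr

Final: 18.7739 /hr


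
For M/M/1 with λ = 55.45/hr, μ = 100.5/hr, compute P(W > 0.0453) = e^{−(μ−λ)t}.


W ~ Exponential(μ−λ) for M/M/1.
μ − λ = 100.5 − 55.45 = 45.0500
P(W > t) = e^{−(μ−λ)t} = e^{−2.0408} = 0.129929

Final: 0.129929


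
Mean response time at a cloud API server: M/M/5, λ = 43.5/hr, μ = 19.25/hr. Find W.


a = 2.2597; ρ = 0.4519; P₀ = 0.102896
Lq = P₀·a^c·ρ/(c!(1−ρ)²) = 0.07602
Wq = Lq/λ = 0.07602/43.5 = 0.001748 hr
W = Wq + 1/μ = 0.001748 + 0.05195 = 0.05370 hr

Final: 0.05370 hr


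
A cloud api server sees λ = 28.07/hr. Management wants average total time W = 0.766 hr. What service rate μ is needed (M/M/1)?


W = 1/(μ−λ) ⇒ μ − λ = 1/W = 1/0.766 = 1.3055
μ = λ + 1/W = 28.07 + 1.3055 = 29.3755 per hr

Final: 29.3755 /hr


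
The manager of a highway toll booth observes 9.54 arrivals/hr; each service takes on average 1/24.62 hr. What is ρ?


ρ = λ/μ = 9.54/24.62 = 0.3875

Final: 0.3875


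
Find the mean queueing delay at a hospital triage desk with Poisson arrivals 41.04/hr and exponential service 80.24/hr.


ρ = 41.04/80.24 = 0.5115
Wq = ρ/(μ−λ) = 0.5115/(80.24 − 41.04) = 0.5115/39.20 = 0.01305 hr

Final: 0.01305 hr


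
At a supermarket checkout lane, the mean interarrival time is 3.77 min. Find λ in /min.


λ = 1/(interarrival time) in consistent units.
1 minute = 1 min, so λ = 1/3.77 = 0.2653 per minute

Final: 0.2653 /min


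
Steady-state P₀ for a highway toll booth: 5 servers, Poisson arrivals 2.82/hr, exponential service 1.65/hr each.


a = λ/μ = 2.82/1.65 = 1.7091; ρ = a/c = 0.3418
Σ_{k=0}^{4} a^k/k! (terms k=0..4) = 1.00000 + 1.70909 + 1.46050 + 0.83204 + 0.35551 = 5.35713
Tail: a^5/(5!(1−ρ)) = 14.58229/(120·0.6582) = 0.18463
P₀ = 1/(5.35713 + 0.18463) = 1/5.54176 = 0.180448

Final: 0.180448


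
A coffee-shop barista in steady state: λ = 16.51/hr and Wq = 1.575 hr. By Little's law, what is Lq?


Lq = λWq = 16.51·1.575 = 26.0033

Final: 26.0033


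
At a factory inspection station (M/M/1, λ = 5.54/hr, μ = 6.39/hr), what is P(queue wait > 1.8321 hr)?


ρ = 5.54/6.39 = 0.8670
P(Wq > t) = ρ·e^{−(μ−λ)t} = 0.8670·e^{−1.5573}
= 0.8670·0.210707 = 0.182679

Final: 0.182679


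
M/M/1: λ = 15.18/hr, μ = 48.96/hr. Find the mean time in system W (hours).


W = 1/(μ−λ) = 1/(48.96 − 15.18) = 1/33.78 = 0.02960 hr

Final: 0.02960 hr


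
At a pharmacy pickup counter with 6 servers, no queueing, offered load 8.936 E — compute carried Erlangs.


B(6,8.936) = 0.437481 (Erlang-B)
Carried load = a(1 − B) = 8.936·(1 − 0.437481) = 8.936·0.562519 = 5.0267 E

Final: 5.0267 Erlangs


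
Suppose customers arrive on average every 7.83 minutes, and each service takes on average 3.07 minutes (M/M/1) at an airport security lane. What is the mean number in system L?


λ = 60/7.83 = 7.6628 /hr
μ = 60/3.07 = 19.5440 /hr
ρ = λ/μ = 7.6628/19.5440 = 0.3921
L = ρ/(1−ρ) = 0.3921/0.6079 = 0.6450

Final: 0.6450


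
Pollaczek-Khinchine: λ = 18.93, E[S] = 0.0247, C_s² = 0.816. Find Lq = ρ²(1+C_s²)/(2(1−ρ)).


ρ = λ·E[S] = 18.93·0.0247 = 0.4676
Lq = ρ²(1+C_s²)/(2(1−ρ)) = 0.2186·(1+0.816)/(2·0.5324)
= 0.2186·1.8160/1.0649 = 0.37284

Final: 0.37284


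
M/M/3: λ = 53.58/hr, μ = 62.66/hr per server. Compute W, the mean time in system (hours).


a = 0.8551; ρ = 0.2850; P₀ = 0.422578
Lq = P₀·a^c·ρ/(c!(1−ρ)²) = 0.02455
Wq = Lq/λ = 0.02455/53.58 = 0.0004583 hr
W = Wq + 1/μ = 0.0004583 + 0.01596 = 0.01642 hr

Final: 0.01642 hr


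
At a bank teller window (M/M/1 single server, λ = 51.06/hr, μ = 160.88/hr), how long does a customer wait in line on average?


ρ = 51.06/160.88 = 0.3174
Wq = ρ/(μ−λ) = 0.3174/(160.88 − 51.06) = 0.3174/109.82 = 0.002890 hr

Final: 0.002890 hr


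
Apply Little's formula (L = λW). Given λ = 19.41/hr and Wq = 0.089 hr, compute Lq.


Lq = λWq = 19.41·0.089 = 1.7275

Final: 1.7275


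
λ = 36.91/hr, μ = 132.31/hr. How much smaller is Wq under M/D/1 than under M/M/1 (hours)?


ρ = 36.91/132.31 = 0.2790
Wq(M/M/1) = ρ/(μ−λ) = 0.2790/95.40 = 0.002924 hr
Wq(M/D/1) = ρ/(2(μ−λ)) = 0.001462 hr
Savings = 0.002924 − 0.001462 = 0.001462 hr

Final: 0.001462 hr


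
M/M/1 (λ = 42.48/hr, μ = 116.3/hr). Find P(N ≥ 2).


ρ = 42.48/116.3 = 0.3653
P(N ≥ n) = ρ^n = 0.3653^2 = 0.133417

Final: 0.133417


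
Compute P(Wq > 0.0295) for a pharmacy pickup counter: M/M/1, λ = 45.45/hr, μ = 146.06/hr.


ρ = 45.45/146.06 = 0.3112
P(Wq > t) = ρ·e^{−(μ−λ)t} = 0.3112·e^{−2.9680}
= 0.3112·0.051406 = 0.015996

Final: 0.015996


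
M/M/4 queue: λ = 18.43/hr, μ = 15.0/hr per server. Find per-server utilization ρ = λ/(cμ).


ρ = λ/(cμ) = 18.43/(4·15.0) = 18.43/60.00 = 0.3072

Final: 0.3072


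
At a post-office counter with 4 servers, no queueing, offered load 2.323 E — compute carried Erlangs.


B(4,2.323) = 0.130135 (Erlang-B)
Carried load = a(1 − B) = 2.323·(1 − 0.130135) = 2.323·0.869865 = 2.0207 E

Final: 2.0207 Erlangs


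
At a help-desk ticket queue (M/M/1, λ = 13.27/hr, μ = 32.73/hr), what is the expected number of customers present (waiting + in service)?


ρ = λ/μ = 13.27/32.73 = 0.4054
L = ρ/(1−ρ) = 0.4054/(1 − 0.4054) = 0.4054/0.5946 = 0.6819

Final: 0.6819


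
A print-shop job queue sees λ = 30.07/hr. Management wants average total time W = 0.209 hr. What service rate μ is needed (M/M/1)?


W = 1/(μ−λ) ⇒ μ − λ = 1/W = 1/0.209 = 4.7847
μ = λ + 1/W = 30.07 + 4.7847 = 34.8547 per hr

Final: 34.8547 /hr


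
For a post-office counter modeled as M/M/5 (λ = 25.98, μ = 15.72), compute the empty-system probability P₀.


a = λ/μ = 25.98/15.72 = 1.6527; ρ = a/c = 0.3305
Σ_{k=0}^{4} a^k/k! (terms k=0..4) = 1.00000 + 1.65267 + 1.36566 + 0.75233 + 0.31084 = 5.08150
Tail: a^5/(5!(1−ρ)) = 12.32915/(120·0.6695) = 0.15347
P₀ = 1/(5.08150 + 0.15347) = 1/5.23497 = 0.191023

Final: 0.191023


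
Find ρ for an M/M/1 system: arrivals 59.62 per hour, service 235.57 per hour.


ρ = λ/μ = 59.62/235.57 = 0.2531

Final: 0.2531


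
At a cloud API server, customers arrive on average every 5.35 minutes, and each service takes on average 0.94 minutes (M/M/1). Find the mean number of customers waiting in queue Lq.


λ = 60/5.35 = 11.2150 /hr
μ = 60/0.94 = 63.8298 /hr
ρ = λ/μ = 11.2150/63.8298 = 0.1757
Lq = ρ²/(1−ρ) = 0.03087/0.8243 = 0.03745

Final: 0.03745


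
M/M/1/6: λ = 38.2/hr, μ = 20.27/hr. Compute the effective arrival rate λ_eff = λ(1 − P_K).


ρ = 1.8846; P_K = (1−ρ)ρ^6/(1−ρ^7) = 0.474998
λ_eff = λ(1 − P_K) = 38.2·(1 − 0.474998) = 38.2·0.525002 = 20.0551 /hr

Final: 20.0551 /hr


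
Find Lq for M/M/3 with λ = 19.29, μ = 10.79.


a = λ/μ = 1.7878; ρ = a/3 = 0.5959
P₀ = 0.148311
Lq = P₀·a^c·ρ / (c!·(1−ρ)²) = 0.148311·5.71390·0.5959/(6·0.16328)
= 0.51548

Final: 0.51548


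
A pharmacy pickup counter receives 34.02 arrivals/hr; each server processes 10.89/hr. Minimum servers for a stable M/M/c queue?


Stability requires cμ > λ ⇔ c > λ/μ.
λ/μ = 34.02/10.89 = 3.1240
Minimum integer c = ⌊3.1240⌋ + 1 = 4
Check: 4·10.89 = 43.56 > 34.02, while 3·10.89 = 32.67 ≤ 34.02

Final: 4 servers


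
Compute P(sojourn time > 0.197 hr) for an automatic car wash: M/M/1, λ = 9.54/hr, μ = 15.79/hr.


W ~ Exponential(μ−λ) for M/M/1.
μ − λ = 15.79 − 9.54 = 6.2500
P(W > t) = e^{−(μ−λ)t} = e^{−1.2312} = 0.291927

Final: 0.291927


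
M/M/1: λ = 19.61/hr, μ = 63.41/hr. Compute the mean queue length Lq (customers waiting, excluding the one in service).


ρ = 19.61/63.41 = 0.3093
Lq = ρ²/(1−ρ) = 0.09564/0.6907 = 0.1385

Final: 0.1385


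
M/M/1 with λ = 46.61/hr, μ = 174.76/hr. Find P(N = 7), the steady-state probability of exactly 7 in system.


ρ = 46.61/174.76 = 0.2667
P_n = (1−ρ)·ρ^n = (1 − 0.2667)·0.2667^7 = 0.7333·0.00009600 = 0.00007039

Final: 0.00007039


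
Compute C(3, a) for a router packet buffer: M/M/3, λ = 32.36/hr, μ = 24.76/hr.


a = λ/μ = 1.3069; ρ = a/3 = 0.4356
P₀ = 0.261760 (from M/M/c formula)
C(c,a) = [a^c/(c!(1−ρ))]·P₀ = [2.23241/(6·0.5644)]·0.261760
= 0.65928·0.261760 = 0.172575

Final: 0.172575


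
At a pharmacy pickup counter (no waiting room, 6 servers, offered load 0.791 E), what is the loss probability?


B(c,a) = (a^c/c!) / Σ_{k=0}^{c} a^k/k!
a^6/6! = 0.0003402
Σ terms (k=0..6): 1.00000 + 0.79100 + 0.31284 + 0.08249 + 0.01631 + 0.002580 + 0.0003402 = 2.205558
B = 0.0003402/2.205558 = 0.0001542

Final: 0.0001542


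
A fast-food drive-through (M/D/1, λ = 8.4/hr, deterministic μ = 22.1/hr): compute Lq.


ρ = 8.4/22.1 = 0.3801
M/D/1: Lq = ρ²/(2(1−ρ)) = 0.1445/(2·0.6199) = 0.11652

Final: 0.11652


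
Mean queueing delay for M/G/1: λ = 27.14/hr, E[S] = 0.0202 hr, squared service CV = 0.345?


ρ = λ·E[S] = 27.14·0.0202 = 0.5482
E[S²] = E[S]²(1+C_s²) = 0.0202²·(1+0.345) = 0.0005488
Wq = λ·E[S²]/(2(1−ρ)) = 27.14·0.0005488/(2·0.4518) = 0.01648 hr

Final: 0.01648 hr


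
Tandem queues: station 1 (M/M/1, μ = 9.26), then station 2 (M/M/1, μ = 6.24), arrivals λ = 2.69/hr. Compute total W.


Each node sees arrival rate λ = 2.69/hr (tandem ⇒ throughput preserved).
W₁ = 1/(μ₁−λ) = 1/(9.26−2.69) = 0.15221 hr
W₂ = 1/(μ₂−λ) = 1/(6.24−2.69) = 0.28169 hr
W_total = W₁ + W₂ = 0.15221 + 0.28169 = 0.43390 hr

Final: 0.43390 hr


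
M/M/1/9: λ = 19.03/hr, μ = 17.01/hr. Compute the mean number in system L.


ρ = 19.03/17.01 = 1.1188
L = ρ[1 − (K+1)ρ^K + Kρ^(K+1)] / [(1−ρ)(1−ρ^(K+1))]
Numerator: 1.1188·(1 − 10·2.745429 + 9·3.071459) = 1.330018
Denominator: (-0.1188)·(-2.071459) = 0.245993
L = 1.330018/0.245993 = 5.4067

Final: 5.4067


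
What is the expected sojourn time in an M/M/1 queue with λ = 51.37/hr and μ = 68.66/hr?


W = 1/(μ−λ) = 1/(68.66 − 51.37) = 1/17.29 = 0.05784 hr

Final: 0.05784 hr


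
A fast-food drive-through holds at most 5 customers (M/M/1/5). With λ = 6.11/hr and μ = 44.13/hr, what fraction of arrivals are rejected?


ρ = λ/μ = 6.11/44.13 = 0.1385
P_K = (1−ρ)ρ^K/(1−ρ^(K+1)) = (0.8615·0.00005088)/(1 − 0.000007044)
= 0.00004383/0.999993 = 0.00004383

Final: 0.00004383


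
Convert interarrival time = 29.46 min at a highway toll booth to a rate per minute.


λ = 1/(interarrival time) in consistent units.
1 minute = 1 min, so λ = 1/29.46 = 0.03394 per minute

Final: 0.03394 /min


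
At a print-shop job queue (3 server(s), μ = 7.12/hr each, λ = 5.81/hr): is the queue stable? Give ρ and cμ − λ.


Total capacity cμ = 3·7.12 = 21.36/hr
ρ = λ/(cμ) = 5.81/21.36 = 0.2720
Stable ⇔ ρ < 1: YES
Spare capacity = cμ − λ = 21.36 − 5.81 = 15.55/hr

Final: ρ = 0.2720; stable; margin = 15.55/hr


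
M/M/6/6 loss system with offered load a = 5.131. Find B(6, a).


B(c,a) = (a^c/c!) / Σ_{k=0}^{c} a^k/k!
a^6/6! = 25.344259
Σ terms (k=0..6): 1.00000 + 5.13100 + 13.16358 + 22.51411 + 28.87998 + 29.63663 + 25.34426 = 125.669556
B = 25.344259/125.669556 = 0.201674

Final: 0.201674


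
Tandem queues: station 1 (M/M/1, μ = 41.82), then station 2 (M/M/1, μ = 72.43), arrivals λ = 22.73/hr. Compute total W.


Each node sees arrival rate λ = 22.73/hr (tandem ⇒ throughput preserved).
W₁ = 1/(μ₁−λ) = 1/(41.82−22.73) = 0.05238 hr
W₂ = 1/(μ₂−λ) = 1/(72.43−22.73) = 0.02012 hr
W_total = W₁ + W₂ = 0.05238 + 0.02012 = 0.07250 hr

Final: 0.07250 hr


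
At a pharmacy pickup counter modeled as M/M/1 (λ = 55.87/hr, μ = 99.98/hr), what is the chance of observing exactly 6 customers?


ρ = 55.87/99.98 = 0.5588
P_n = (1−ρ)·ρ^n = (1 − 0.5588)·0.5588^6 = 0.4412·0.030450 = 0.013434

Final: 0.013434


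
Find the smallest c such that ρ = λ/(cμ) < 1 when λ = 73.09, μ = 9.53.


Stability requires cμ > λ ⇔ c > λ/μ.
λ/μ = 73.09/9.53 = 7.6695
Minimum integer c = ⌊7.6695⌋ + 1 = 8
Check: 8·9.53 = 76.24 > 73.09, while 7·9.53 = 66.71 ≤ 73.09

Final: 8 servers


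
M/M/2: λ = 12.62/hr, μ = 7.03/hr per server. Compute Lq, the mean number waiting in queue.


a = λ/μ = 1.7952; ρ = a/2 = 0.8976
P₀ = 0.053973
Lq = P₀·a^c·ρ / (c!·(1−ρ)²) = 0.053973·3.22261·0.8976/(2·0.01049)
= 7.44174

Final: 7.44174


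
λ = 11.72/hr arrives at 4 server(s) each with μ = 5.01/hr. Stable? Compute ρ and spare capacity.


Total capacity cμ = 4·5.01 = 20.04/hr
ρ = λ/(cμ) = 11.72/20.04 = 0.5848
Stable ⇔ ρ < 1: YES
Spare capacity = cμ − λ = 20.04 − 11.72 = 8.32/hr

Final: ρ = 0.5848; stable; margin = 8.32/hr


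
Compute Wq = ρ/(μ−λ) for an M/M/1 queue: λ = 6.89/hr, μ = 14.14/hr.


ρ = 6.89/14.14 = 0.4873
Wq = ρ/(μ−λ) = 0.4873/(14.14 − 6.89) = 0.4873/7.25 = 0.06721 hr

Final: 0.06721 hr


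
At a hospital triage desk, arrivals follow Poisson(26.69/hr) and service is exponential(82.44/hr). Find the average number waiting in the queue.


ρ = 26.69/82.44 = 0.3238
Lq = ρ²/(1−ρ) = 0.1048/0.6762 = 0.1550

Final: 0.1550


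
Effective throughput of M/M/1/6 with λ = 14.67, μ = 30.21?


ρ = 0.4856; P_K = (1−ρ)ρ^6/(1−ρ^7) = 0.006788
λ_eff = λ(1 − P_K) = 14.67·(1 − 0.006788) = 14.67·0.993212 = 14.5704 /hr

Final: 14.5704 /hr


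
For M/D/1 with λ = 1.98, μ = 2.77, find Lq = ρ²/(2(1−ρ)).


ρ = 1.98/2.77 = 0.7148
M/D/1: Lq = ρ²/(2(1−ρ)) = 0.5109/(2·0.2852) = 0.89576

Final: 0.89576


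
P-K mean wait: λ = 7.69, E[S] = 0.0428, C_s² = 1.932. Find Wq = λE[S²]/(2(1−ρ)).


ρ = λ·E[S] = 7.69·0.0428 = 0.3291
E[S²] = E[S]²(1+C_s²) = 0.0428²·(1+1.932) = 0.005371
Wq = λ·E[S²]/(2(1−ρ)) = 7.69·0.005371/(2·0.6709) = 0.03078 hr

Final: 0.03078 hr


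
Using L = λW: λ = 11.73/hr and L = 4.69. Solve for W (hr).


W = L/λ = 4.69/11.73 = 0.3998 hr

Final: 0.3998 hr


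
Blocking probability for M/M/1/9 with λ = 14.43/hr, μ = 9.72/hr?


ρ = λ/μ = 14.43/9.72 = 1.4846
P_K = (1−ρ)ρ^K/(1−ρ^(K+1)) = (-0.4846·35.026811)/(1 − 51.999679)
= -16.972868/-50.999679 = 0.332803

Final: 0.332803


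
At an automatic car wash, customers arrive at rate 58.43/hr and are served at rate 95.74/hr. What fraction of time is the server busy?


ρ = λ/μ = 58.43/95.74 = 0.6103

Final: 0.6103


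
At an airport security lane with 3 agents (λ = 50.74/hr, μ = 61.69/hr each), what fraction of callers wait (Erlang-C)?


a = λ/μ = 0.8225; ρ = a/3 = 0.2742
P₀ = 0.436964 (from M/M/c formula)
C(c,a) = [a^c/(c!(1−ρ))]·P₀ = [0.55643/(6·0.7258)]·0.436964
= 0.12777·0.436964 = 0.055830

Final: 0.055830


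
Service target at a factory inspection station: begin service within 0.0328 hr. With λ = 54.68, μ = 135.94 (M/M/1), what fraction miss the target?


ρ = 54.68/135.94 = 0.4022
P(Wq > t) = ρ·e^{−(μ−λ)t} = 0.4022·e^{−2.6653}
= 0.4022·0.069577 = 0.027986

Final: 0.027986


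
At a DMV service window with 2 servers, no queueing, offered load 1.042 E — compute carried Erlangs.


B(2,1.042) = 0.210022 (Erlang-B)
Carried load = a(1 − B) = 1.042·(1 − 0.210022) = 1.042·0.789978 = 0.8232 E

Final: 0.8232 Erlangs


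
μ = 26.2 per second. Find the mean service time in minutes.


Mean service time = 1/μ = 1/26.2 second = 0.03817 second
In minutes: 0.03817 × 0.0166667 = 0.0006361 min

Final: 0.0006361 min


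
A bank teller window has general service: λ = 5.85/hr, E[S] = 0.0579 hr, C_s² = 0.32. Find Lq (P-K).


ρ = λ·E[S] = 5.85·0.0579 = 0.3387
Lq = ρ²(1+C_s²)/(2(1−ρ)) = 0.1147·(1+0.32)/(2·0.6613)
= 0.1147·1.3200/1.3226 = 0.11450

Final: 0.11450


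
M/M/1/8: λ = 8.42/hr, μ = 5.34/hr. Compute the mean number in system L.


ρ = 8.42/5.34 = 1.5768
L = ρ[1 − (K+1)ρ^K + Kρ^(K+1)] / [(1−ρ)(1−ρ^(K+1))]
Numerator: 1.5768·(1 − 9·38.209088 + 8·60.247289) = 219.324472
Denominator: (-0.5768)·(-59.247289) = 34.172594
L = 219.324472/34.172594 = 6.4181

Final: 6.4181
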